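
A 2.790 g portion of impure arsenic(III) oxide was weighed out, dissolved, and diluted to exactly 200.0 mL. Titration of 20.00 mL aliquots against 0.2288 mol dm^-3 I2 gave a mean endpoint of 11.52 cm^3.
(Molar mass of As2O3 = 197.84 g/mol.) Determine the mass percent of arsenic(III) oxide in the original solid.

93.45 %

As2O3 + 2 I2 + 2 H2O → As2O5 + 4 HI
n(I2) per titration = 0.01152 × 0.2288 = 2.636 × 10^-3 mol
From the 1:2 ratio, n(As2O3) in each aliquot = 1/2 × 2.636 × 10^-3 = 1.318 × 10^-3 mol
n(As2O3) in the whole flask = 1.318 × 10^-3 × 200.0/20.00 = 0.01318 mol
mass of As2O3 = 0.01318 × 197.84 = 2.607 g
% As2O3 = 2.607 / 2.790 × 100 = 93.45 %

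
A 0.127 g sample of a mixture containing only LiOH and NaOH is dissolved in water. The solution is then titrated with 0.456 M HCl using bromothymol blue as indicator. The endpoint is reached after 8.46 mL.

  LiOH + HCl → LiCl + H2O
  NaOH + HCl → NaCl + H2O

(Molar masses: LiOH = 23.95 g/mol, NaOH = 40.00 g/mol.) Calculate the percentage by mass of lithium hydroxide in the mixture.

32.1 %

n(HCl) = 0.00846 × 0.456 = 3.86 × 10^-3 mol
Let x = n(LiOH), y = n(NaOH).
Titrant: 1x + 1y = 3.86 × 10^-3;  mass: 23.95x + 40.00y = 0.127
Solving, x = 1.70 × 10^-3 mol, y = 2.16 × 10^-3 mol
mass of LiOH = 1.70 × 10^-3 × 23.95 = 0.0408 g
% LiOH = 0.0408 / 0.127 × 100 = 32.1 %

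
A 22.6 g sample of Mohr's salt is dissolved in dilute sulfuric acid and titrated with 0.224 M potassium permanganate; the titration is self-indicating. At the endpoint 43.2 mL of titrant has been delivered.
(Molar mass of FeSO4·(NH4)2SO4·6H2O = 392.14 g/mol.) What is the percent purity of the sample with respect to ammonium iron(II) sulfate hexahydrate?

MnO4^- + 5 Fe^2+ + 8 H^+ → Mn^2+ + 5 Fe^3+ + 4 H2O
n(KMnO4) = 0.0432 L × 0.224 mol/L = 9.68 × 10^-3 mol
From the 5:1 ratio, n(FeSO4·(NH4)2SO4·6H2O) = 5/1 × 9.68 × 10^-3 = 0.0484 mol
mass of FeSO4·(NH4)2SO4·6H2O = 0.0484 × 392.14 g/mol = 19.0 g
% FeSO4·(NH4)2SO4·6H2O = 19.0 / 22.6 × 100 = 84.0 %

84.0 %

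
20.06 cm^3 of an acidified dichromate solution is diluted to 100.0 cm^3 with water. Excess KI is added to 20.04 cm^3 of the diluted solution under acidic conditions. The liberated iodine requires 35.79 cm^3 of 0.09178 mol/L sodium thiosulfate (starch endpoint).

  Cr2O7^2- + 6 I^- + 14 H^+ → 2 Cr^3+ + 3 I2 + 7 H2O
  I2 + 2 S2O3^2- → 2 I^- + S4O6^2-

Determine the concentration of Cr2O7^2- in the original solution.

n(S2O3^2-) = 0.03579 × 0.09178 = 3.285 × 10^-3 mol
n(I2) = n(S2O3^2-)/2 = 1.642 × 10^-3 mol
From the 1:3 ratio, n(Cr2O7^2-) in the aliquot = 1/3 × 1.642 × 10^-3 = 5.475 × 10^-4 mol
[Cr2O7^2-]_dilute = 5.475 × 10^-4 / 0.02004 = 0.02732 mol/L
[Cr2O7^2-]_original = 0.02732 × 100.0/20.06 = 0.1362 mol/L

0.1362 mol/L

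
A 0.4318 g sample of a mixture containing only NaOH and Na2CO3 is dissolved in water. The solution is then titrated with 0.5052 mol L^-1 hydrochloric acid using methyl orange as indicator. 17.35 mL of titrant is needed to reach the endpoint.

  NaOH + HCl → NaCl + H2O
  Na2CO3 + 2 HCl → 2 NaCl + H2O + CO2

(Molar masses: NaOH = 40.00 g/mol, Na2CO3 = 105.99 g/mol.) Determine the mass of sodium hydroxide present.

n(HCl) = 0.01735 × 0.5052 = 8.765 × 10^-3 mol
Let x = n(NaOH), y = n(Na2CO3).
Titrant: 1x + 2y = 8.765 × 10^-3;  mass: 40.00x + 105.99y = 0.4318
Solving, x = 2.517 × 10^-3 mol, y = 3.124 × 10^-3 mol
mass of NaOH = 2.517 × 10^-3 × 40.00 = 0.1007 g

0.1007 g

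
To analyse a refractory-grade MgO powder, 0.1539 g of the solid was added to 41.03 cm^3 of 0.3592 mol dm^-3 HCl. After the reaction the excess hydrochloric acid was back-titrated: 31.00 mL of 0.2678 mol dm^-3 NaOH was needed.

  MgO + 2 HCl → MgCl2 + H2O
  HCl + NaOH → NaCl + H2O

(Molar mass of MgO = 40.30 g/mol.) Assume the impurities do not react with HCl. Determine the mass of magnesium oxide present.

0.1297 g

n(HCl) added = 0.04103 × 0.3592 = 0.01474 mol
n(NaOH) used in back-titration = 0.03100 × 0.2678 = 8.302 × 10^-3 mol
n(HCl) left over = 8.302 × 10^-3 mol (1:1 ratio)
n(HCl) consumed by analyte = 0.01474 − 8.302 × 10^-3 = 6.436 × 10^-3 mol
From the 1:2 ratio, n(MgO) = 1/2 × 6.436 × 10^-3 = 3.218 × 10^-3 mol
mass of MgO = 3.218 × 10^-3 × 40.30 = 0.1297 g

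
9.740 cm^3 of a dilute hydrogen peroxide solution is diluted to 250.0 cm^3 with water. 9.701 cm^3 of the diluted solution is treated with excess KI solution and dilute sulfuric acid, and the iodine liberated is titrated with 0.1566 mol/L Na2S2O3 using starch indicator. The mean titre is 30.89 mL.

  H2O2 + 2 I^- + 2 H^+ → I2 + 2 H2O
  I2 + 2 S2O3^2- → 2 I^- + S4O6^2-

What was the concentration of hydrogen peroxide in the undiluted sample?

6.399 mol/L

n(S2O3^2-) = 0.03089 × 0.1566 = 4.837 × 10^-3 mol
n(I2) = n(S2O3^2-)/2 = 2.419 × 10^-3 mol
n(H2O2) in the aliquot = 2.419 × 10^-3 mol (1:1 ratio)
[H2O2]_dilute = 2.419 × 10^-3 / 0.009701 = 0.2493 mol/L
[H2O2]_original = 0.2493 × 250.0/9.740 = 6.399 mol/L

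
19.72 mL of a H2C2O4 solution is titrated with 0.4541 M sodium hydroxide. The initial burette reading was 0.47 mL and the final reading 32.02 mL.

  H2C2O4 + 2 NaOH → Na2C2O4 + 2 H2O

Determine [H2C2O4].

n(NaOH) = 0.03155 L × 0.4541 mol/L = 0.01433 mol
From the 1:2 mole ratio, n(H2C2O4) = 1/2 × 0.01433 = 7.163 × 10^-3 mol
[H2C2O4] = 7.163 × 10^-3 mol / 0.01972 L = 0.3633 mol/L

0.3633 M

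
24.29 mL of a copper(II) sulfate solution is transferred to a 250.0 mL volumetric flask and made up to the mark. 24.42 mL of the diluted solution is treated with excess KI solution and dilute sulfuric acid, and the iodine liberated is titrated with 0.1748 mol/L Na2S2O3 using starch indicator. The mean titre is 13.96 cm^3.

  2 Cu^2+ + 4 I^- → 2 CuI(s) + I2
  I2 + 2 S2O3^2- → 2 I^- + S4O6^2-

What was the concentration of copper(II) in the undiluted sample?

n(S2O3^2-) = 0.01396 × 0.1748 = 2.440 × 10^-3 mol
n(I2) = n(S2O3^2-)/2 = 1.220 × 10^-3 mol
From the 2:1 ratio, n(Cu2+) in the aliquot = 2/1 × 1.220 × 10^-3 = 2.440 × 10^-3 mol
[Cu2+]_dilute = 2.440 × 10^-3 / 0.02442 = 0.09993 mol/L
[Cu2+]_original = 0.09993 × 250.0/24.29 = 1.028 mol/L

1.028 mol/L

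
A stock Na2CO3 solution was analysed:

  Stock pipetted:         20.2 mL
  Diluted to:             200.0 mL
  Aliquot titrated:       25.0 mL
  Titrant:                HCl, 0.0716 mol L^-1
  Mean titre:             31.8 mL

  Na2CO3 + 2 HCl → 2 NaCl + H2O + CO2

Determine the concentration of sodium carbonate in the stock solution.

0.451 mol/L

n(HCl) = 0.0318 × 0.0716 = 2.28 × 10^-3 mol
From the 1:2 ratio, n(Na2CO3) in the aliquot = 1/2 × 2.28 × 10^-3 = 1.14 × 10^-3 mol
[Na2CO3]_dilute = 1.14 × 10^-3 / 0.0250 = 0.0455 mol/L
Dilution factor = 200.0 / 20.2 = 9.901
[Na2CO3]_stock = 0.0455 × 9.901 = 0.451 mol/L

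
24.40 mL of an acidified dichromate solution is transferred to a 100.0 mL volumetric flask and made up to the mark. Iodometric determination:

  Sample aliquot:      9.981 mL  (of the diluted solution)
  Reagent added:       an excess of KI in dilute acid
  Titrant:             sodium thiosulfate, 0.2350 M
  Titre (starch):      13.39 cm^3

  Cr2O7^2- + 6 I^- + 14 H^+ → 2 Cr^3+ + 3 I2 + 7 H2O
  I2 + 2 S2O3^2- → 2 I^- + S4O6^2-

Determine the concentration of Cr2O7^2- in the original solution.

n(S2O3^2-) = 0.01339 × 0.2350 = 3.147 × 10^-3 mol
n(I2) = n(S2O3^2-)/2 = 1.573 × 10^-3 mol
From the 1:3 ratio, n(Cr2O7^2-) in the aliquot = 1/3 × 1.573 × 10^-3 = 5.244 × 10^-4 mol
[Cr2O7^2-]_dilute = 5.244 × 10^-4 / 0.009981 = 0.05254 mol/L
[Cr2O7^2-]_original = 0.05254 × 100.0/24.40 = 0.2153 mol/L

0.2153 M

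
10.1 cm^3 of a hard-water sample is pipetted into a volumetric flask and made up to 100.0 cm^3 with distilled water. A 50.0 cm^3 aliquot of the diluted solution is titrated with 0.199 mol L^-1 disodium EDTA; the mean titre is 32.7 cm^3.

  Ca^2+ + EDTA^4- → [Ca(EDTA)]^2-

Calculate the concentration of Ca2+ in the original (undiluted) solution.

n(EDTA) = 0.0327 × 0.199 = 6.51 × 10^-3 mol
n(Ca2+) in the aliquot = 6.51 × 10^-3 mol (1:1 ratio)
[Ca2+]_dilute = 6.51 × 10^-3 / 0.0500 = 0.130 mol/L
Dilution factor = 100.0 / 10.1 = 9.901
[Ca2+]_stock = 0.130 × 9.901 = 1.29 mol/L

1.29 mol/L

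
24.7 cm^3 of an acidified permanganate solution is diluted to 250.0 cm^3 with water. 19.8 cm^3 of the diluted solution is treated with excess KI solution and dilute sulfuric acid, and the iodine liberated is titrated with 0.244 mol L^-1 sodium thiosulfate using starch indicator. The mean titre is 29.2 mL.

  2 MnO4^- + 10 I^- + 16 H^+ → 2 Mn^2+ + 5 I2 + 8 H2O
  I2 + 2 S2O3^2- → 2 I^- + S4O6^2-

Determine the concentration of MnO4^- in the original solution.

0.728 mol/L

n(S2O3^2-) = 0.0292 × 0.244 = 7.12 × 10^-3 mol
n(I2) = n(S2O3^2-)/2 = 3.56 × 10^-3 mol
From the 2:5 ratio, n(MnO4^-) in the aliquot = 2/5 × 3.56 × 10^-3 = 1.42 × 10^-3 mol
[MnO4^-]_dilute = 1.42 × 10^-3 / 0.0198 = 0.0720 mol/L
[MnO4^-]_original = 0.0720 × 250.0/24.7 = 0.728 mol/L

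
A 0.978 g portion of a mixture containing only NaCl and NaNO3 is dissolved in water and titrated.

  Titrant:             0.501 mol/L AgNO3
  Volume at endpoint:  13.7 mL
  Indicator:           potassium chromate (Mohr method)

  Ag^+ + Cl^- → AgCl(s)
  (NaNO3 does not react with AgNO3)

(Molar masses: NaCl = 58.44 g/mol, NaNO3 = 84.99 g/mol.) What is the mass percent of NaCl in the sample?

n(AgNO3) = 0.0137 × 0.501 = 6.86 × 10^-3 mol
Let x = n(NaCl), y = n(NaNO3).
Titrant: 1x = 6.86 × 10^-3;  mass: 58.44x + 84.99y = 0.978
Solving, x = 6.86 × 10^-3 mol, y = 6.79 × 10^-3 mol
mass of NaCl = 6.86 × 10^-3 × 58.44 = 0.401 g
% NaCl = 0.401 / 0.978 × 100 = 41.0 %

41.0 %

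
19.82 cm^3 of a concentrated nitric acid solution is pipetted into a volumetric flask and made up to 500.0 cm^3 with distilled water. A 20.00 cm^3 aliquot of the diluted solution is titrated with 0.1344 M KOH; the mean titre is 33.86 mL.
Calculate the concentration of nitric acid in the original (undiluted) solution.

HNO3 + KOH → KNO3 + H2O
n(KOH) = 0.03386 × 0.1344 = 4.551 × 10^-3 mol
n(HNO3) in the aliquot = 4.551 × 10^-3 mol (1:1 ratio)
[HNO3]_dilute = 4.551 × 10^-3 / 0.02000 = 0.2275 mol/L
Dilution factor = 500.0 / 19.82 = 25.23
[HNO3]_stock = 0.2275 × 25.23 = 5.740 mol/L

5.740 M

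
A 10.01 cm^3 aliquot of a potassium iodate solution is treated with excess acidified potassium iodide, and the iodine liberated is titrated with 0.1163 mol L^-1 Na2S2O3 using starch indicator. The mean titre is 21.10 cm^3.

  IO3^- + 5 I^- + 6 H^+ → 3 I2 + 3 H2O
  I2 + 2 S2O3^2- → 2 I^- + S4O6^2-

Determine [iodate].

0.04086 mol/L

n(S2O3^2-) = 0.02110 × 0.1163 = 2.454 × 10^-3 mol
n(I2) = n(S2O3^2-)/2 = 1.227 × 10^-3 mol
From the 1:3 ratio, n(IO3^-) in the aliquot = 1/3 × 1.227 × 10^-3 = 4.090 × 10^-4 mol
[IO3^-] = 4.090 × 10^-4 / 0.01001 = 0.04086 mol/L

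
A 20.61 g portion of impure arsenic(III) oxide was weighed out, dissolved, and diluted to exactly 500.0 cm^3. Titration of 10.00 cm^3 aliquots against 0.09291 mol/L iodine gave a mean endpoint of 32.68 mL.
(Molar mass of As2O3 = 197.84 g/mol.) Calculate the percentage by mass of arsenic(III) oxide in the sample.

72.87 %

As2O3 + 2 I2 + 2 H2O → As2O5 + 4 HI
n(I2) per titration = 0.03268 × 0.09291 = 3.036 × 10^-3 mol
From the 1:2 ratio, n(As2O3) in each aliquot = 1/2 × 3.036 × 10^-3 = 1.518 × 10^-3 mol
n(As2O3) in the whole flask = 1.518 × 10^-3 × 500.0/10.00 = 0.07591 mol
mass of As2O3 = 0.07591 × 197.84 = 15.02 g
% As2O3 = 15.02 / 20.61 × 100 = 72.87 %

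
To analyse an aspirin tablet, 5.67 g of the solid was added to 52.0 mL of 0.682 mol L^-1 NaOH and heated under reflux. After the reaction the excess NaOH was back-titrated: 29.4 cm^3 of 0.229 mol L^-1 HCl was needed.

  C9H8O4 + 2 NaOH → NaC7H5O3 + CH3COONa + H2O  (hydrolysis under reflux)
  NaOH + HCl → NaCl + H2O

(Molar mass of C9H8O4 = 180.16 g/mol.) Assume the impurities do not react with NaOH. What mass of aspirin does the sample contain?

2.59 g

n(NaOH) added = 0.0520 × 0.682 = 0.0355 mol
n(HCl) used in back-titration = 0.0294 × 0.229 = 6.73 × 10^-3 mol
n(NaOH) left over = 6.73 × 10^-3 mol (1:1 ratio)
n(NaOH) consumed by analyte = 0.0355 − 6.73 × 10^-3 = 0.0287 mol
From the 1:2 ratio, n(C9H8O4) = 1/2 × 0.0287 = 0.0144 mol
mass of C9H8O4 = 0.0144 × 180.16 = 2.59 g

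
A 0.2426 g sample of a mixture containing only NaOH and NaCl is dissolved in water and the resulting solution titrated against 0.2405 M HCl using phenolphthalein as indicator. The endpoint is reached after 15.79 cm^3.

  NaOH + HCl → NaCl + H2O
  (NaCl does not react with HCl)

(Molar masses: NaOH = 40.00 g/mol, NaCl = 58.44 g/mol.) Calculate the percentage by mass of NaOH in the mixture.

n(HCl) = 0.01579 × 0.2405 = 3.797 × 10^-3 mol
Let x = n(NaOH), y = n(NaCl).
Titrant: 1x = 3.797 × 10^-3;  mass: 40.00x + 58.44y = 0.2426
Solving, x = 3.797 × 10^-3 mol, y = 1.552 × 10^-3 mol
mass of NaOH = 3.797 × 10^-3 × 40.00 = 0.1519 g
% NaOH = 0.1519 / 0.2426 × 100 = 62.61 %

62.61 %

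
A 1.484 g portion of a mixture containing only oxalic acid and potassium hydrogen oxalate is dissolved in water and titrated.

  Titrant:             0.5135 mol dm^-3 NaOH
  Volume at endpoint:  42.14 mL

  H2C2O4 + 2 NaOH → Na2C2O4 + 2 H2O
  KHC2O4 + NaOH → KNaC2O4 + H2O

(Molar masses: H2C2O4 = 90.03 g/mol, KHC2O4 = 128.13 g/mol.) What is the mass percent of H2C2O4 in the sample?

n(NaOH) = 0.04214 × 0.5135 = 0.02164 mol
Let x = n(H2C2O4), y = n(KHC2O4).
Titrant: 2x + 1y = 0.02164;  mass: 90.03x + 128.13y = 1.484
Solving, x = 7.752 × 10^-3 mol, y = 6.135 × 10^-3 mol
mass of H2C2O4 = 7.752 × 10^-3 × 90.03 = 0.6979 g
% H2C2O4 = 0.6979 / 1.484 × 100 = 47.03 %

47.03 %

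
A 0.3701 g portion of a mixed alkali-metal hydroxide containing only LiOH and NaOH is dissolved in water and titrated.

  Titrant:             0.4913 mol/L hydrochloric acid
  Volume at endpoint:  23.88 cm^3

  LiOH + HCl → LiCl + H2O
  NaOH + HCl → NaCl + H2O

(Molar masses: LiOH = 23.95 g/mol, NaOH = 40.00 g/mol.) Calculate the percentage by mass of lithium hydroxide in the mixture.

39.99 %

n(HCl) = 0.02388 × 0.4913 = 0.01173 mol
Let x = n(LiOH), y = n(NaOH).
Titrant: 1x + 1y = 0.01173;  mass: 23.95x + 40.00y = 0.3701
Solving, x = 6.180 × 10^-3 mol, y = 5.552 × 10^-3 mol
mass of LiOH = 6.180 × 10^-3 × 23.95 = 0.1480 g
% LiOH = 0.1480 / 0.3701 × 100 = 39.99 %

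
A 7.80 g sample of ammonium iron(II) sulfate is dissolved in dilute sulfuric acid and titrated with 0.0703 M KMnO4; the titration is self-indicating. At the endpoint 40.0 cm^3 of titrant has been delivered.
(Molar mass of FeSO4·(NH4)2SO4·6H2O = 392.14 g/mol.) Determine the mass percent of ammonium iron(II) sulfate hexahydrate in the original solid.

MnO4^- + 5 Fe^2+ + 8 H^+ → Mn^2+ + 5 Fe^3+ + 4 H2O
n(KMnO4) = 0.0400 L × 0.0703 mol/L = 2.81 × 10^-3 mol
From the 5:1 ratio, n(FeSO4·(NH4)2SO4·6H2O) = 5/1 × 2.81 × 10^-3 = 0.0141 mol
mass of FeSO4·(NH4)2SO4·6H2O = 0.0141 × 392.14 g/mol = 5.51 g
% FeSO4·(NH4)2SO4·6H2O = 5.51 / 7.80 × 100 = 70.7 %

70.7 %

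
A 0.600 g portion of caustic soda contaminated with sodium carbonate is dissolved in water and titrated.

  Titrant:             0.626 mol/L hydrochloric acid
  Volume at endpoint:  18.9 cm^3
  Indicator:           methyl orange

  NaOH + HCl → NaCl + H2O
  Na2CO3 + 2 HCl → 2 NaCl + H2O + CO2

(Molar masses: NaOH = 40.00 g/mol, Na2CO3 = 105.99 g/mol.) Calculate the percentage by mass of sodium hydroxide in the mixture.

13.9 %

n(HCl) = 0.0189 × 0.626 = 0.0118 mol
Let x = n(NaOH), y = n(Na2CO3).
Titrant: 1x + 2y = 0.0118;  mass: 40.00x + 105.99y = 0.600
Solving, x = 2.08 × 10^-3 mol, y = 4.88 × 10^-3 mol
mass of NaOH = 2.08 × 10^-3 × 40.00 = 0.0831 g
% NaOH = 0.0831 / 0.600 × 100 = 13.9 %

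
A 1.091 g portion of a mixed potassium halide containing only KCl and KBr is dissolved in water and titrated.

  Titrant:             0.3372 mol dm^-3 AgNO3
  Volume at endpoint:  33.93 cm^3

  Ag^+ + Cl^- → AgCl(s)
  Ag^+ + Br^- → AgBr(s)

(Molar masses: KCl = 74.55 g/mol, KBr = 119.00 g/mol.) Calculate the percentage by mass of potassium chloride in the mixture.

n(AgNO3) = 0.03393 × 0.3372 = 0.01144 mol
Let x = n(KCl), y = n(KBr).
Titrant: 1x + 1y = 0.01144;  mass: 74.55x + 119.00y = 1.091
Solving, x = 6.086 × 10^-3 mol, y = 5.356 × 10^-3 mol
mass of KCl = 6.086 × 10^-3 × 74.55 = 0.4537 g
% KCl = 0.4537 / 1.091 × 100 = 41.58 %

41.58 %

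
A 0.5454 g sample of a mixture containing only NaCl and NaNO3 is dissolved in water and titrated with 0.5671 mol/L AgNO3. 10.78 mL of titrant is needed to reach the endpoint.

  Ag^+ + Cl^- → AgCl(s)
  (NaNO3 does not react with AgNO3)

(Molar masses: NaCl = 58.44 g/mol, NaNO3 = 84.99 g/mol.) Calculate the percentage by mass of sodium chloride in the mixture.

65.50 %

n(AgNO3) = 0.01078 × 0.5671 = 6.113 × 10^-3 mol
Let x = n(NaCl), y = n(NaNO3).
Titrant: 1x = 6.113 × 10^-3;  mass: 58.44x + 84.99y = 0.5454
Solving, x = 6.113 × 10^-3 mol, y = 2.214 × 10^-3 mol
mass of NaCl = 6.113 × 10^-3 × 58.44 = 0.3573 g
% NaCl = 0.3573 / 0.5454 × 100 = 65.50 %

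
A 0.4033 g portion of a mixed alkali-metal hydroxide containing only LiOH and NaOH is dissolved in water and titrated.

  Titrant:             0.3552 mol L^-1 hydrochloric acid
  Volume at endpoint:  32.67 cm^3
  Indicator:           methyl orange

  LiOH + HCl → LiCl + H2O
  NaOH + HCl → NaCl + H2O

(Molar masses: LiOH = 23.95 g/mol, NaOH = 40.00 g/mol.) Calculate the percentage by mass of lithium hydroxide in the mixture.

22.52 %

n(HCl) = 0.03267 × 0.3552 = 0.01160 mol
Let x = n(LiOH), y = n(NaOH).
Titrant: 1x + 1y = 0.01160;  mass: 23.95x + 40.00y = 0.4033
Solving, x = 3.793 × 10^-3 mol, y = 7.812 × 10^-3 mol
mass of LiOH = 3.793 × 10^-3 × 23.95 = 0.09084 g
% LiOH = 0.09084 / 0.4033 × 100 = 22.52 %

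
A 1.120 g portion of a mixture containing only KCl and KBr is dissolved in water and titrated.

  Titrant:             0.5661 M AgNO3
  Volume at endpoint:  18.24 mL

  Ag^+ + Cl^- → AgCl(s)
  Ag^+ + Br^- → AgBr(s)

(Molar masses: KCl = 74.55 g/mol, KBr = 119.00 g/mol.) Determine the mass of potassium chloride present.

n(AgNO3) = 0.01824 × 0.5661 = 0.01033 mol
Let x = n(KCl), y = n(KBr).
Titrant: 1x + 1y = 0.01033;  mass: 74.55x + 119.00y = 1.120
Solving, x = 2.447 × 10^-3 mol, y = 7.879 × 10^-3 mol
mass of KCl = 2.447 × 10^-3 × 74.55 = 0.1824 g

0.1824 g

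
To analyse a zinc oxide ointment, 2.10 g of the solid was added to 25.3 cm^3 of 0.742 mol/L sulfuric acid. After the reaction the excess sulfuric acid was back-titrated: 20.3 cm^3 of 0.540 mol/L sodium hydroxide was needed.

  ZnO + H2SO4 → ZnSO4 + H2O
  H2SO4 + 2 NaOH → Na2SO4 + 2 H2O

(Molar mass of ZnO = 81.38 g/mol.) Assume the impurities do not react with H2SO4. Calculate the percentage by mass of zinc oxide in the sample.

51.5 %

n(H2SO4) added = 0.0253 × 0.742 = 0.0188 mol
n(NaOH) used in back-titration = 0.0203 × 0.540 = 0.0110 mol
From the 1:2 ratio, n(H2SO4) left over = 1/2 × 0.0110 = 5.48 × 10^-3 mol
n(H2SO4) consumed by analyte = 0.0188 − 5.48 × 10^-3 = 0.0133 mol
n(ZnO) = 0.0133 mol (1:1 ratio)
mass of ZnO = 0.0133 × 81.38 = 1.08 g
% ZnO = 1.08 / 2.10 × 100 = 51.5 %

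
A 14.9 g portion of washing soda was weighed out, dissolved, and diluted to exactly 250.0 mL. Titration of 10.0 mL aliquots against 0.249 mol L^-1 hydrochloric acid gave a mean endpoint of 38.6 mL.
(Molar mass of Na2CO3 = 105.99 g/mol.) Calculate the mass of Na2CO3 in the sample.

Na2CO3 + 2 HCl → 2 NaCl + H2O + CO2
n(HCl) per titration = 0.0386 × 0.249 = 9.61 × 10^-3 mol
From the 1:2 ratio, n(Na2CO3) in each aliquot = 1/2 × 9.61 × 10^-3 = 4.81 × 10^-3 mol
n(Na2CO3) in the whole flask = 4.81 × 10^-3 × 250.0/10.0 = 0.120 mol
mass of Na2CO3 = 0.120 × 105.99 = 12.7 g

12.7 g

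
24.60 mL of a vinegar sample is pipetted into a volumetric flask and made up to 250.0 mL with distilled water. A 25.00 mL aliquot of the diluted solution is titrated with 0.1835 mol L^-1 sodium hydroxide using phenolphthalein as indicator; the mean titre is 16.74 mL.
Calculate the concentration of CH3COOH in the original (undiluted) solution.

CH3COOH + NaOH → CH3COONa + H2O
n(NaOH) = 0.01674 × 0.1835 = 3.072 × 10^-3 mol
n(CH3COOH) in the aliquot = 3.072 × 10^-3 mol (1:1 ratio)
[CH3COOH]_dilute = 3.072 × 10^-3 / 0.02500 = 0.1229 mol/L
Dilution factor = 250.0 / 24.60 = 10.16
[CH3COOH]_stock = 0.1229 × 10.16 = 1.249 mol/L

1.249 mol/L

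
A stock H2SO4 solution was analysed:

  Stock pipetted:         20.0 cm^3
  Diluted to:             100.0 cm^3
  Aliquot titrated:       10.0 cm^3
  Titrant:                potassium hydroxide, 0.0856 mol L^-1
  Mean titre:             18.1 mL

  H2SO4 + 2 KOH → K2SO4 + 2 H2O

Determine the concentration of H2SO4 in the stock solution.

n(KOH) = 0.0181 × 0.0856 = 1.55 × 10^-3 mol
From the 1:2 ratio, n(H2SO4) in the aliquot = 1/2 × 1.55 × 10^-3 = 7.75 × 10^-4 mol
[H2SO4]_dilute = 7.75 × 10^-4 / 0.0100 = 0.0775 mol/L
Dilution factor = 100.0 / 20.0 = 5.000
[H2SO4]_stock = 0.0775 × 5.000 = 0.387 mol/L

0.387 mol/L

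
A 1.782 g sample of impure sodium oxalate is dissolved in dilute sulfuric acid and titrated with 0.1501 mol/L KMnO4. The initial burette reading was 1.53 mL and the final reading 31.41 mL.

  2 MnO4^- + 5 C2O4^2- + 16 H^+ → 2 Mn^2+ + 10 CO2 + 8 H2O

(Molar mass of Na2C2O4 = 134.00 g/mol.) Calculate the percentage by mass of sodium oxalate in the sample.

84.31 %

n(KMnO4) = 0.02988 L × 0.1501 mol/L = 4.485 × 10^-3 mol
From the 5:2 ratio, n(Na2C2O4) = 5/2 × 4.485 × 10^-3 = 0.01121 mol
mass of Na2C2O4 = 0.01121 × 134.00 g/mol = 1.502 g
% Na2C2O4 = 1.502 / 1.782 × 100 = 84.31 %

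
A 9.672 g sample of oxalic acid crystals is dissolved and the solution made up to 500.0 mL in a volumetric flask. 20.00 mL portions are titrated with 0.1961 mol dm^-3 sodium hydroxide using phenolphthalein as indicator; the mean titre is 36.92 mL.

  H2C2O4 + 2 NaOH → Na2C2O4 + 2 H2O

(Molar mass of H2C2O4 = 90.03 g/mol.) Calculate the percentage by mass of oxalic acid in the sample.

84.24 %

n(NaOH) per titration = 0.03692 × 0.1961 = 7.240 × 10^-3 mol
From the 1:2 ratio, n(H2C2O4) in each aliquot = 1/2 × 7.240 × 10^-3 = 3.620 × 10^-3 mol
n(H2C2O4) in the whole flask = 3.620 × 10^-3 × 500.0/20.00 = 0.09050 mol
mass of H2C2O4 = 0.09050 × 90.03 = 8.148 g
% H2C2O4 = 8.148 / 9.672 × 100 = 84.24 %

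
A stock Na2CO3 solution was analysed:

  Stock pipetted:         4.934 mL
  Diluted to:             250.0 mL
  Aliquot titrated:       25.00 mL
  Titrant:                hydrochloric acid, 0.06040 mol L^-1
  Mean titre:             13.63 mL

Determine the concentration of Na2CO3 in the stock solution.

0.8343 mol/L

Na2CO3 + 2 HCl → 2 NaCl + H2O + CO2
n(HCl) = 0.01363 × 0.06040 = 8.233 × 10^-4 mol
From the 1:2 ratio, n(Na2CO3) in the aliquot = 1/2 × 8.233 × 10^-4 = 4.116 × 10^-4 mol
[Na2CO3]_dilute = 4.116 × 10^-4 / 0.02500 = 0.01647 mol/L
Dilution factor = 250.0 / 4.934 = 50.67
[Na2CO3]_stock = 0.01647 × 50.67 = 0.8343 mol/L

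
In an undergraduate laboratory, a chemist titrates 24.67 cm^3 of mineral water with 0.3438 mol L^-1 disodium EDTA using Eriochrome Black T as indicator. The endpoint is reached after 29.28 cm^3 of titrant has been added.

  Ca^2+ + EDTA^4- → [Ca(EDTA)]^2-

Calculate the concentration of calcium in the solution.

n(EDTA) = 0.02928 L × 0.3438 mol/L = 0.01007 mol
n(Ca2+) = 0.01007 mol (1:1 mole ratio)
[Ca2+] = 0.01007 mol / 0.02467 L = 0.4080 mol/L

0.4080 mol/L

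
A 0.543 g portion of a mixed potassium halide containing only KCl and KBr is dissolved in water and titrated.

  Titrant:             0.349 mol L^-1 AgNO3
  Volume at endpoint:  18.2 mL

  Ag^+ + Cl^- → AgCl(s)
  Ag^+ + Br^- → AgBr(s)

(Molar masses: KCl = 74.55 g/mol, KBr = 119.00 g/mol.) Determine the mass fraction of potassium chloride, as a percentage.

n(AgNO3) = 0.0182 × 0.349 = 6.35 × 10^-3 mol
Let x = n(KCl), y = n(KBr).
Titrant: 1x + 1y = 6.35 × 10^-3;  mass: 74.55x + 119.00y = 0.543
Solving, x = 4.79 × 10^-3 mol, y = 1.56 × 10^-3 mol
mass of KCl = 4.79 × 10^-3 × 74.55 = 0.357 g
% KCl = 0.357 / 0.543 × 100 = 65.7 %

65.7 %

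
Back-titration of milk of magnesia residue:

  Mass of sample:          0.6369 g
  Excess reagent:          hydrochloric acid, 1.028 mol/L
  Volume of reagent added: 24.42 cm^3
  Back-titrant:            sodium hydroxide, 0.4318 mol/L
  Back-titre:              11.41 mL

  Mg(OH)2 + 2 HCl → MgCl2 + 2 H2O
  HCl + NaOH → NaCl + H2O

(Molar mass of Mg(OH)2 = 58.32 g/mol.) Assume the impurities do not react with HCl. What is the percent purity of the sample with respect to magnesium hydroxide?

92.38 %

n(HCl) added = 0.02442 × 1.028 = 0.02510 mol
n(NaOH) used in back-titration = 0.01141 × 0.4318 = 4.927 × 10^-3 mol
n(HCl) left over = 4.927 × 10^-3 mol (1:1 ratio)
n(HCl) consumed by analyte = 0.02510 − 4.927 × 10^-3 = 0.02018 mol
From the 1:2 ratio, n(Mg(OH)2) = 1/2 × 0.02018 = 0.01009 mol
mass of Mg(OH)2 = 0.01009 × 58.32 = 0.5884 g
% Mg(OH)2 = 0.5884 / 0.6369 × 100 = 92.38 %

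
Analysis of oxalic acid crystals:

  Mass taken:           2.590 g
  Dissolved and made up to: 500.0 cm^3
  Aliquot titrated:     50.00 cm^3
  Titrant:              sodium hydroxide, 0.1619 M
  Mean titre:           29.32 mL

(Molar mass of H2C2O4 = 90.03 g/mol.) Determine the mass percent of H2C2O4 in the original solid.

82.50 %

H2C2O4 + 2 NaOH → Na2C2O4 + 2 H2O
n(NaOH) per titration = 0.02932 × 0.1619 = 4.747 × 10^-3 mol
From the 1:2 ratio, n(H2C2O4) in each aliquot = 1/2 × 4.747 × 10^-3 = 2.373 × 10^-3 mol
n(H2C2O4) in the whole flask = 2.373 × 10^-3 × 500.0/50.00 = 0.02373 mol
mass of H2C2O4 = 0.02373 × 90.03 = 2.137 g
% H2C2O4 = 2.137 / 2.590 × 100 = 82.50 %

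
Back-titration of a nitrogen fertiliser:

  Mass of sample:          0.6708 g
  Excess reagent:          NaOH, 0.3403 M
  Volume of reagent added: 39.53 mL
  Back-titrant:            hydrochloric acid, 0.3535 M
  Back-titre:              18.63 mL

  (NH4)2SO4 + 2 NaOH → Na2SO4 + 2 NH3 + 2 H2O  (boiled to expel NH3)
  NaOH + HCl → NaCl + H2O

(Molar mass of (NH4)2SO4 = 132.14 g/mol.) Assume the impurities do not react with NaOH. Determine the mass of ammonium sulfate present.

n(NaOH) added = 0.03953 × 0.3403 = 0.01345 mol
n(HCl) used in back-titration = 0.01863 × 0.3535 = 6.586 × 10^-3 mol
n(NaOH) left over = 6.586 × 10^-3 mol (1:1 ratio)
n(NaOH) consumed by analyte = 0.01345 − 6.586 × 10^-3 = 6.866 × 10^-3 mol
From the 1:2 ratio, n((NH4)2SO4) = 1/2 × 6.866 × 10^-3 = 3.433 × 10^-3 mol
mass of (NH4)2SO4 = 3.433 × 10^-3 × 132.14 = 0.4537 g

0.4537 g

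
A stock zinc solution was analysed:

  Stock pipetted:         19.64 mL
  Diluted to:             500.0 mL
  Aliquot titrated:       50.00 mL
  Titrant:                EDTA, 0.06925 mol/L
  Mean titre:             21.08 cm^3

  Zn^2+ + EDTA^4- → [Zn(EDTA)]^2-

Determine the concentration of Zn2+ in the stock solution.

n(EDTA) = 0.02108 × 0.06925 = 1.460 × 10^-3 mol
n(Zn2+) in the aliquot = 1.460 × 10^-3 mol (1:1 ratio)
[Zn2+]_dilute = 1.460 × 10^-3 / 0.05000 = 0.02920 mol/L
Dilution factor = 500.0 / 19.64 = 25.46
[Zn2+]_stock = 0.02920 × 25.46 = 0.7433 mol/L

0.7433 mol/L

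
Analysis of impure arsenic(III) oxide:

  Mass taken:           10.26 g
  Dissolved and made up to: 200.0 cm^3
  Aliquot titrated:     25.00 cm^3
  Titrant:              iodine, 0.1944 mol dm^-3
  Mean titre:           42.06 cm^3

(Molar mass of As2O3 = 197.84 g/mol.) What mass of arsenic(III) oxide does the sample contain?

As2O3 + 2 I2 + 2 H2O → As2O5 + 4 HI
n(I2) per titration = 0.04206 × 0.1944 = 8.176 × 10^-3 mol
From the 1:2 ratio, n(As2O3) in each aliquot = 1/2 × 8.176 × 10^-3 = 4.088 × 10^-3 mol
n(As2O3) in the whole flask = 4.088 × 10^-3 × 200.0/25.00 = 0.03271 mol
mass of As2O3 = 0.03271 × 197.84 = 6.471 g

6.471 g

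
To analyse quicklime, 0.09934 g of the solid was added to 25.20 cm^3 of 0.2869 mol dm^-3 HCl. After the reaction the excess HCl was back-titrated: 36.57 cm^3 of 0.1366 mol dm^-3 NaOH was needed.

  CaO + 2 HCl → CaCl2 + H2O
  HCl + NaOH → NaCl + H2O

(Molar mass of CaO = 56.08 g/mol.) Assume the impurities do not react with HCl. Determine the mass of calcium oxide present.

n(HCl) added = 0.02520 × 0.2869 = 7.230 × 10^-3 mol
n(NaOH) used in back-titration = 0.03657 × 0.1366 = 4.995 × 10^-3 mol
n(HCl) left over = 4.995 × 10^-3 mol (1:1 ratio)
n(HCl) consumed by analyte = 7.230 × 10^-3 − 4.995 × 10^-3 = 2.234 × 10^-3 mol
From the 1:2 ratio, n(CaO) = 1/2 × 2.234 × 10^-3 = 1.117 × 10^-3 mol
mass of CaO = 1.117 × 10^-3 × 56.08 = 0.06265 g

0.06265 g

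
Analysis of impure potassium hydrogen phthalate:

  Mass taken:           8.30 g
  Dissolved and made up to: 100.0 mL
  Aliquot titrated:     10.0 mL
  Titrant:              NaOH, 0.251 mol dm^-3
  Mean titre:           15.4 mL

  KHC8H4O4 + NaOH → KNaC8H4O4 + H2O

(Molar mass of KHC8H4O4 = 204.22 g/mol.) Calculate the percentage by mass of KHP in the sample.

95.1 %

n(NaOH) per titration = 0.0154 × 0.251 = 3.87 × 10^-3 mol
n(KHC8H4O4) in each aliquot = 3.87 × 10^-3 mol (1:1 ratio)
n(KHC8H4O4) in the whole flask = 3.87 × 10^-3 × 100.0/10.0 = 0.0387 mol
mass of KHC8H4O4 = 0.0387 × 204.22 = 7.89 g
% KHC8H4O4 = 7.89 / 8.30 × 100 = 95.1 %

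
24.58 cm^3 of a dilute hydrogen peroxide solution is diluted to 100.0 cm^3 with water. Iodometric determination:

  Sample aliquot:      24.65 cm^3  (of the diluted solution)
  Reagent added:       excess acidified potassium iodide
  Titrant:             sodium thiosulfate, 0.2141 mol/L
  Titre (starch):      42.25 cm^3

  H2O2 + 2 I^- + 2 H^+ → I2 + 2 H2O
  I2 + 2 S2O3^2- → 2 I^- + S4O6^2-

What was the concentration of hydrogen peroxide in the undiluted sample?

n(S2O3^2-) = 0.04225 × 0.2141 = 9.046 × 10^-3 mol
n(I2) = n(S2O3^2-)/2 = 4.523 × 10^-3 mol
n(H2O2) in the aliquot = 4.523 × 10^-3 mol (1:1 ratio)
[H2O2]_dilute = 4.523 × 10^-3 / 0.02465 = 0.1835 mol/L
[H2O2]_original = 0.1835 × 100.0/24.58 = 0.7465 mol/L

0.7465 mol/L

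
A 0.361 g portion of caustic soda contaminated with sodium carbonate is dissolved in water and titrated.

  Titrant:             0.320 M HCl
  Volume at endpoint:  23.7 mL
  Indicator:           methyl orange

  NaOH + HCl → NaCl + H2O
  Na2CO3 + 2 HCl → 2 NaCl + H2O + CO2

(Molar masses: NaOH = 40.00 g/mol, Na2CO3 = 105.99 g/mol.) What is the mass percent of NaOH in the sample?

n(HCl) = 0.0237 × 0.320 = 7.58 × 10^-3 mol
Let x = n(NaOH), y = n(Na2CO3).
Titrant: 1x + 2y = 7.58 × 10^-3;  mass: 40.00x + 105.99y = 0.361
Solving, x = 3.15 × 10^-3 mol, y = 2.22 × 10^-3 mol
mass of NaOH = 3.15 × 10^-3 × 40.00 = 0.126 g
% NaOH = 0.126 / 0.361 × 100 = 34.9 %

34.9 %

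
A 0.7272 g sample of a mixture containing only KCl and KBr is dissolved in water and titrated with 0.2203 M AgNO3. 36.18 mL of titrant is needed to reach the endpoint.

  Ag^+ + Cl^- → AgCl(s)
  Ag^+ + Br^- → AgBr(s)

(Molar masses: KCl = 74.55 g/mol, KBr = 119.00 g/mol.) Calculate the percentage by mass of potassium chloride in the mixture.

n(AgNO3) = 0.03618 × 0.2203 = 7.970 × 10^-3 mol
Let x = n(KCl), y = n(KBr).
Titrant: 1x + 1y = 7.970 × 10^-3;  mass: 74.55x + 119.00y = 0.7272
Solving, x = 4.978 × 10^-3 mol, y = 2.992 × 10^-3 mol
mass of KCl = 4.978 × 10^-3 × 74.55 = 0.3711 g
% KCl = 0.3711 / 0.7272 × 100 = 51.04 %

51.04 %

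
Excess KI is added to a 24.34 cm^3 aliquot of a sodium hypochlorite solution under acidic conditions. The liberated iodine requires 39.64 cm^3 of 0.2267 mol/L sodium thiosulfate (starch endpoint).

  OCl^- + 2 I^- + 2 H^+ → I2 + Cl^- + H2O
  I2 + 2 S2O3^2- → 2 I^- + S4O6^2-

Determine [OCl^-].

0.1846 mol/L

n(S2O3^2-) = 0.03964 × 0.2267 = 8.986 × 10^-3 mol
n(I2) = n(S2O3^2-)/2 = 4.493 × 10^-3 mol
n(OCl^-) in the aliquot = 4.493 × 10^-3 mol (1:1 ratio)
[OCl^-] = 4.493 × 10^-3 / 0.02434 = 0.1846 mol/L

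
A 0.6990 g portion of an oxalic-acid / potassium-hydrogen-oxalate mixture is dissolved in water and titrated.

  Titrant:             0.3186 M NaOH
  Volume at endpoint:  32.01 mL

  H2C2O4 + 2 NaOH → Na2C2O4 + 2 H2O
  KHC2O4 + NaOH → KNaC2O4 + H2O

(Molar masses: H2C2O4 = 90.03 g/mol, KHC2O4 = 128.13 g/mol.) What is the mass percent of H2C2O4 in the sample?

47.09 %

n(NaOH) = 0.03201 × 0.3186 = 0.01020 mol
Let x = n(H2C2O4), y = n(KHC2O4).
Titrant: 2x + 1y = 0.01020;  mass: 90.03x + 128.13y = 0.6990
Solving, x = 3.656 × 10^-3 mol, y = 2.887 × 10^-3 mol
mass of H2C2O4 = 3.656 × 10^-3 × 90.03 = 0.3291 g
% H2C2O4 = 0.3291 / 0.6990 × 100 = 47.09 %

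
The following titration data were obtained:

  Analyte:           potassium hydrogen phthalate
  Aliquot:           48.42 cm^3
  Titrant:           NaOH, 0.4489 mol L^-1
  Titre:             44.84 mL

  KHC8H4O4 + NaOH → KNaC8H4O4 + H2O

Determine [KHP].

n(NaOH) = 0.04484 L × 0.4489 mol/L = 0.02013 mol
n(KHC8H4O4) = 0.02013 mol (1:1 mole ratio)
[KHC8H4O4] = 0.02013 mol / 0.04842 L = 0.4157 mol/L

0.4157 mol/L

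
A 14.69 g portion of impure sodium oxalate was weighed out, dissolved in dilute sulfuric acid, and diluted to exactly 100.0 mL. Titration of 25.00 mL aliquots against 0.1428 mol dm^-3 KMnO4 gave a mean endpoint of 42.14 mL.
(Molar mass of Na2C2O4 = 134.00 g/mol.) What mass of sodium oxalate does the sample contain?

8.064 g

2 MnO4^- + 5 C2O4^2- + 16 H^+ → 2 Mn^2+ + 10 CO2 + 8 H2O
n(KMnO4) per titration = 0.04214 × 0.1428 = 6.018 × 10^-3 mol
From the 5:2 ratio, n(Na2C2O4) in each aliquot = 5/2 × 6.018 × 10^-3 = 0.01504 mol
n(Na2C2O4) in the whole flask = 0.01504 × 100.0/25.00 = 0.06018 mol
mass of Na2C2O4 = 0.06018 × 134.00 = 8.064 g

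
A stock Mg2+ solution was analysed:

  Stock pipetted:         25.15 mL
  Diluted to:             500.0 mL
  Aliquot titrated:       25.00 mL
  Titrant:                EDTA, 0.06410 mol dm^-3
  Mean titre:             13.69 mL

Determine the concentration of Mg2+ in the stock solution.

0.6978 mol/L

Mg^2+ + EDTA^4- → [Mg(EDTA)]^2-
n(EDTA) = 0.01369 × 0.06410 = 8.775 × 10^-4 mol
n(Mg2+) in the aliquot = 8.775 × 10^-4 mol (1:1 ratio)
[Mg2+]_dilute = 8.775 × 10^-4 / 0.02500 = 0.03510 mol/L
Dilution factor = 500.0 / 25.15 = 19.88
[Mg2+]_stock = 0.03510 × 19.88 = 0.6978 mol/L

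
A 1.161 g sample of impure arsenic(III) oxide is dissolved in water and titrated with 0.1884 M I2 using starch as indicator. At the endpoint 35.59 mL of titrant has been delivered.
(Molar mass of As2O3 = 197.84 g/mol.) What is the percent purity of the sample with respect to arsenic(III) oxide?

57.13 %

As2O3 + 2 I2 + 2 H2O → As2O5 + 4 HI
n(I2) = 0.03559 L × 0.1884 mol/L = 6.705 × 10^-3 mol
From the 1:2 ratio, n(As2O3) = 1/2 × 6.705 × 10^-3 = 3.353 × 10^-3 mol
mass of As2O3 = 3.353 × 10^-3 × 197.84 g/mol = 0.6633 g
% As2O3 = 0.6633 / 1.161 × 100 = 57.13 %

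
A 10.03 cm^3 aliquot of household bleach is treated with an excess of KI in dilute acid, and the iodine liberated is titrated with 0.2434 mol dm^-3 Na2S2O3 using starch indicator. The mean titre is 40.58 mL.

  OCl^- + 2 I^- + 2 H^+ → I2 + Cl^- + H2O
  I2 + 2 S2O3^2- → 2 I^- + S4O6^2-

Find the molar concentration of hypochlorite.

0.4924 mol/L

n(S2O3^2-) = 0.04058 × 0.2434 = 9.877 × 10^-3 mol
n(I2) = n(S2O3^2-)/2 = 4.939 × 10^-3 mol
n(OCl^-) in the aliquot = 4.939 × 10^-3 mol (1:1 ratio)
[OCl^-] = 4.939 × 10^-3 / 0.01003 = 0.4924 mol/L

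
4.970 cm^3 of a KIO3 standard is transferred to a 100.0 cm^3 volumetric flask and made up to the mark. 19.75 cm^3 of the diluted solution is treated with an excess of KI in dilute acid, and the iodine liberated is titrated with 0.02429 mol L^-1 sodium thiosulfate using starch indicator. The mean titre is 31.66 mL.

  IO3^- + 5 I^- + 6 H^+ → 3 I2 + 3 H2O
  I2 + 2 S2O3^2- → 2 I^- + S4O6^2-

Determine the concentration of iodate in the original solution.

0.1306 mol/L

n(S2O3^2-) = 0.03166 × 0.02429 = 7.690 × 10^-4 mol
n(I2) = n(S2O3^2-)/2 = 3.845 × 10^-4 mol
From the 1:3 ratio, n(IO3^-) in the aliquot = 1/3 × 3.845 × 10^-4 = 1.282 × 10^-4 mol
[IO3^-]_dilute = 1.282 × 10^-4 / 0.01975 = 0.006490 mol/L
[IO3^-]_original = 0.006490 × 100.0/4.970 = 0.1306 mol/L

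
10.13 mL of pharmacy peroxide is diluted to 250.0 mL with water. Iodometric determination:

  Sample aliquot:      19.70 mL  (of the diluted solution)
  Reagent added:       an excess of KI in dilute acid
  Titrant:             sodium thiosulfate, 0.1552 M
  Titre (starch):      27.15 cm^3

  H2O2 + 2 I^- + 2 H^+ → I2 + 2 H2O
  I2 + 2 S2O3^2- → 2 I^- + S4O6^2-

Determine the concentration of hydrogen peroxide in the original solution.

n(S2O3^2-) = 0.02715 × 0.1552 = 4.214 × 10^-3 mol
n(I2) = n(S2O3^2-)/2 = 2.107 × 10^-3 mol
n(H2O2) in the aliquot = 2.107 × 10^-3 mol (1:1 ratio)
[H2O2]_dilute = 2.107 × 10^-3 / 0.01970 = 0.1069 mol/L
[H2O2]_original = 0.1069 × 250.0/10.13 = 2.639 mol/L

2.639 M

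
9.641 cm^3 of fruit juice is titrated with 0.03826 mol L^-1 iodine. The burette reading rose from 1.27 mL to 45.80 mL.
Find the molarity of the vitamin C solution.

C6H8O6 + I2 → C6H6O6 + 2 HI
n(I2) = 0.04453 L × 0.03826 mol/L = 1.704 × 10^-3 mol
n(C6H8O6) = 1.704 × 10^-3 mol (1:1 mole ratio)
[C6H8O6] = 1.704 × 10^-3 mol / 0.009641 L = 0.1767 mol/L

0.1767 mol/L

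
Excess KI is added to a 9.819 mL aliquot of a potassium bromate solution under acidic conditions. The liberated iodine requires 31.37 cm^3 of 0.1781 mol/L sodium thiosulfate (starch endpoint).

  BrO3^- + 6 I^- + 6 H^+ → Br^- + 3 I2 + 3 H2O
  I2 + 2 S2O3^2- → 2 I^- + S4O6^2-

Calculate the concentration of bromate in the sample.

n(S2O3^2-) = 0.03137 × 0.1781 = 5.587 × 10^-3 mol
n(I2) = n(S2O3^2-)/2 = 2.793 × 10^-3 mol
From the 1:3 ratio, n(BrO3^-) in the aliquot = 1/3 × 2.793 × 10^-3 = 9.312 × 10^-4 mol
[BrO3^-] = 9.312 × 10^-4 / 0.009819 = 0.09483 mol/L

0.09483 mol/L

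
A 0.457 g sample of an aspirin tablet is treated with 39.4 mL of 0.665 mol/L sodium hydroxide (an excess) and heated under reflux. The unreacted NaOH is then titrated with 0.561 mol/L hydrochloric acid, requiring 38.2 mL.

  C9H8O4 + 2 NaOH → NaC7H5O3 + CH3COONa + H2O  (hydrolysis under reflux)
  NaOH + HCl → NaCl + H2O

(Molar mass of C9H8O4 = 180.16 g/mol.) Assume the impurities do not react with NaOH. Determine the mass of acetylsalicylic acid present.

n(NaOH) added = 0.0394 × 0.665 = 0.0262 mol
n(HCl) used in back-titration = 0.0382 × 0.561 = 0.0214 mol
n(NaOH) left over = 0.0214 mol (1:1 ratio)
n(NaOH) consumed by analyte = 0.0262 − 0.0214 = 4.77 × 10^-3 mol
From the 1:2 ratio, n(C9H8O4) = 1/2 × 4.77 × 10^-3 = 2.39 × 10^-3 mol
mass of C9H8O4 = 2.39 × 10^-3 × 180.16 = 0.430 g

0.430 g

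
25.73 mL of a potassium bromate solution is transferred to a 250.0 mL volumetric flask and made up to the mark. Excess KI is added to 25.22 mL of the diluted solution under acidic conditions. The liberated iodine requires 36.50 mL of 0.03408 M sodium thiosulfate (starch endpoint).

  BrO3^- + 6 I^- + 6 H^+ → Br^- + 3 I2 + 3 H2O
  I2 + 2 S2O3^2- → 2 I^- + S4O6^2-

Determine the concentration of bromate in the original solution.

n(S2O3^2-) = 0.03650 × 0.03408 = 1.244 × 10^-3 mol
n(I2) = n(S2O3^2-)/2 = 6.220 × 10^-4 mol
From the 1:3 ratio, n(BrO3^-) in the aliquot = 1/3 × 6.220 × 10^-4 = 2.073 × 10^-4 mol
[BrO3^-]_dilute = 2.073 × 10^-4 / 0.02522 = 0.008220 mol/L
[BrO3^-]_original = 0.008220 × 250.0/25.73 = 0.07987 mol/L

0.07987 M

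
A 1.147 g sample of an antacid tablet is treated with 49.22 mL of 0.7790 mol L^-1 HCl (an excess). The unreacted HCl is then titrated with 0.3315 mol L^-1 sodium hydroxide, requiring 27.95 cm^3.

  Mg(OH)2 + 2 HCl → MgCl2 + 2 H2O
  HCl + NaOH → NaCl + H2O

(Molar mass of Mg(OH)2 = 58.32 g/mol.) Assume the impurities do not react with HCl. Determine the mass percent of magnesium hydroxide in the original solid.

73.92 %

n(HCl) added = 0.04922 × 0.7790 = 0.03834 mol
n(NaOH) used in back-titration = 0.02795 × 0.3315 = 9.265 × 10^-3 mol
n(HCl) left over = 9.265 × 10^-3 mol (1:1 ratio)
n(HCl) consumed by analyte = 0.03834 − 9.265 × 10^-3 = 0.02908 mol
From the 1:2 ratio, n(Mg(OH)2) = 1/2 × 0.02908 = 0.01454 mol
mass of Mg(OH)2 = 0.01454 × 58.32 = 0.8479 g
% Mg(OH)2 = 0.8479 / 1.147 × 100 = 73.92 %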